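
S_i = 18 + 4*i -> [18, 22, 26, 30, 34]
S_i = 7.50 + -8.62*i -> [7.5, -1.12, -9.74, -18.36, -26.98]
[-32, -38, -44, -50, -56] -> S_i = -32 + -6*i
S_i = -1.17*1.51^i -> [-1.17, -1.77, -2.67, -4.03, -6.08]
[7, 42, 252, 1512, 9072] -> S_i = 7*6^i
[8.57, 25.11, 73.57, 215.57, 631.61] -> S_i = 8.57*2.93^i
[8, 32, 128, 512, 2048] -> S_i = 8*4^i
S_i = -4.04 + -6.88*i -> [-4.04, -10.92, -17.8, -24.68, -31.56]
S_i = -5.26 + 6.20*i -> [-5.26, 0.94, 7.14, 13.34, 19.54]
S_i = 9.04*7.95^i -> [9.04, 71.87, 571.35, 4542.24, 36110.79]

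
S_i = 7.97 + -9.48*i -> [7.97, -1.51, -10.99, -20.47, -29.95]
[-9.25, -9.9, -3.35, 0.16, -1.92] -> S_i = Random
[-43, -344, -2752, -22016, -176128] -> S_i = -43*8^i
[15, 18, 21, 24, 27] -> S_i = 15 + 3*i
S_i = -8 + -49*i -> [-8, -57, -106, -155, -204]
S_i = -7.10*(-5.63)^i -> [-7.1, 39.97, -225.05, 1267.02, -7133.32]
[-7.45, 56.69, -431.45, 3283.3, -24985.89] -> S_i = -7.45*(-7.61)^i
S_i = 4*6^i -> [4, 24, 144, 864, 5184]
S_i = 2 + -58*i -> [2, -56, -114, -172, -230]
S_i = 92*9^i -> [92, 828, 7452, 67068, 603612]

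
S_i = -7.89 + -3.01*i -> [-7.89, -10.9, -13.91, -16.92, -19.93]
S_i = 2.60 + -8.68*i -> [2.6, -6.08, -14.76, -23.44, -32.12]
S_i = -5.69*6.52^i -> [-5.69, -37.1, -241.88, -1577.08, -10282.59]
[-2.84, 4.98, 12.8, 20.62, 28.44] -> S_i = -2.84 + 7.82*i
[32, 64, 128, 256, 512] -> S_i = 32*2^i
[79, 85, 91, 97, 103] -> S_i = 79 + 6*i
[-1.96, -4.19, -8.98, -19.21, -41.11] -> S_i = -1.96*2.14^i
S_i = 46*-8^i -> [46, -368, 2944, -23552, 188416]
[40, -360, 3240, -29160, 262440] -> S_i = 40*-9^i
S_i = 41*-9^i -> [41, -369, 3321, -29889, 269001]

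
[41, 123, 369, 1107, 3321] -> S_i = 41*3^i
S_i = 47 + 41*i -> [47, 88, 129, 170, 211]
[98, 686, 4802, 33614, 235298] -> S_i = 98*7^i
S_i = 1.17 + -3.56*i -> [1.17, -2.39, -5.95, -9.51, -13.07]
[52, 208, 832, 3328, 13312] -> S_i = 52*4^i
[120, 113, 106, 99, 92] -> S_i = 120 + -7*i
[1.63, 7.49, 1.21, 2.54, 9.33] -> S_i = Random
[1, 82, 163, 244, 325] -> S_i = 1 + 81*i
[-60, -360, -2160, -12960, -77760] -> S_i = -60*6^i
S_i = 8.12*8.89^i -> [8.12, 72.19, 641.74, 5705.07, 50718.11]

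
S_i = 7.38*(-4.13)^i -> [7.38, -30.48, 125.88, -519.88, 2147.12]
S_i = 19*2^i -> [19, 38, 76, 152, 304]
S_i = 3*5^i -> [3, 15, 75, 375, 1875]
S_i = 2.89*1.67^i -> [2.89, 4.83, 8.06, 13.46, 22.48]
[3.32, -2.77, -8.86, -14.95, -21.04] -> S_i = 3.32 + -6.09*i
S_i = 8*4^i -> [8, 32, 128, 512, 2048]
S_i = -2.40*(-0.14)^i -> [-2.4, 0.34, -0.05, 0.01, -0.0]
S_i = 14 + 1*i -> [14, 15, 16, 17, 18]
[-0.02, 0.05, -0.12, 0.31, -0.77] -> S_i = -0.02*(-2.49)^i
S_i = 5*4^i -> [5, 20, 80, 320, 1280]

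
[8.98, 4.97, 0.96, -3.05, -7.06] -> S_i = 8.98 + -4.01*i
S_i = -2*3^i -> [-2, -6, -18, -54, -162]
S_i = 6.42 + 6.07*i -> [6.42, 12.49, 18.56, 24.63, 30.7]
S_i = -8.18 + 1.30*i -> [-8.18, -6.88, -5.58, -4.28, -2.98]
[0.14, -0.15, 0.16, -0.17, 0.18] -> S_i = 0.14*(-1.06)^i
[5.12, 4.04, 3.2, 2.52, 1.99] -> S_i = 5.12*0.79^i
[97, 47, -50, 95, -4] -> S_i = Random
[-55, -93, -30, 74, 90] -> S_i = Random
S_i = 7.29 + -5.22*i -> [7.29, 2.07, -3.15, -8.37, -13.59]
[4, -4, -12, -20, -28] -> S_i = 4 + -8*i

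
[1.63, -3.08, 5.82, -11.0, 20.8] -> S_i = 1.63*(-1.89)^i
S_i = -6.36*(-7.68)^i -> [-6.36, 48.84, -375.13, 2880.98, -22125.95]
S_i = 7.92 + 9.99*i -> [7.92, 17.91, 27.9, 37.89, 47.88]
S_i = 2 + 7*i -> [2, 9, 16, 23, 30]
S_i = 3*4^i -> [3, 12, 48, 192, 768]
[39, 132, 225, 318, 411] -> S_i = 39 + 93*i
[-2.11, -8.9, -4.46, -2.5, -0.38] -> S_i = Random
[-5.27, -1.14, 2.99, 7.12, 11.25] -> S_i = -5.27 + 4.13*i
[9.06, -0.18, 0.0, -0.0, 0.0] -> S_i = 9.06*(-0.02)^i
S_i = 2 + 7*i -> [2, 9, 16, 23, 30]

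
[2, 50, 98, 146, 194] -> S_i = 2 + 48*i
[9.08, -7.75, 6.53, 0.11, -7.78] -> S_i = Random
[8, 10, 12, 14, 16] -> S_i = 8 + 2*i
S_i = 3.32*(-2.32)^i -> [3.32, -7.7, 17.87, -41.46, 96.18]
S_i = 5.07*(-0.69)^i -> [5.07, -3.5, 2.41, -1.67, 1.15]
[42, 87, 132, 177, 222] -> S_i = 42 + 45*i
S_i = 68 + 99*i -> [68, 167, 266, 365, 464]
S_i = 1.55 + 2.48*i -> [1.55, 4.03, 6.51, 8.99, 11.47]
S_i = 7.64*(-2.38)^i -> [7.64, -18.18, 43.28, -103.0, 245.13]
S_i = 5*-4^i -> [5, -20, 80, -320, 1280]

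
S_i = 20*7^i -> [20, 140, 980, 6860, 48020]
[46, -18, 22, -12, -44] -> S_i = Random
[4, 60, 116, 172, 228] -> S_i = 4 + 56*i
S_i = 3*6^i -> [3, 18, 108, 648, 3888]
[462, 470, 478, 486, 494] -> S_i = 462 + 8*i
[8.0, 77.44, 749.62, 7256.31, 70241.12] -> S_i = 8.00*9.68^i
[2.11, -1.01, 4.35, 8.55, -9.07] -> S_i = Random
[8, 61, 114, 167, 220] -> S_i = 8 + 53*i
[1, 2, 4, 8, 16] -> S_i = 1*2^i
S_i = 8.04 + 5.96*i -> [8.04, 14.0, 19.96, 25.92, 31.88]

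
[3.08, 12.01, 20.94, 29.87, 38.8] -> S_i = 3.08 + 8.93*i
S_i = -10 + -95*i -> [-10, -105, -200, -295, -390]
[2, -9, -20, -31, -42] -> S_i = 2 + -11*i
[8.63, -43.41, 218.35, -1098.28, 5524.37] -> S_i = 8.63*(-5.03)^i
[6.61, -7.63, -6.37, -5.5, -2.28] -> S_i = Random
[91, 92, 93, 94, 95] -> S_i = 91 + 1*i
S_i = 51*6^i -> [51, 306, 1836, 11016, 66096]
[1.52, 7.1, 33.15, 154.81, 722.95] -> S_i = 1.52*4.67^i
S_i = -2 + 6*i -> [-2, 4, 10, 16, 22]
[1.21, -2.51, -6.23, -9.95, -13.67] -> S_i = 1.21 + -3.72*i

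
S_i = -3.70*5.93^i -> [-3.7, -21.94, -130.11, -771.55, -4575.31]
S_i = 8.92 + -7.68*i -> [8.92, 1.24, -6.44, -14.12, -21.8]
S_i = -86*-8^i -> [-86, 688, -5504, 44032, -352256]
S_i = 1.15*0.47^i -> [1.15, 0.54, 0.25, 0.12, 0.06]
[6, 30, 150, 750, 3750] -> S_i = 6*5^i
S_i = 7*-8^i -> [7, -56, 448, -3584, 28672]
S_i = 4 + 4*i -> [4, 8, 12, 16, 20]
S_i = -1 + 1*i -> [-1, 0, 1, 2, 3]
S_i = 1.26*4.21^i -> [1.26, 5.3, 22.33, 94.02, 395.82]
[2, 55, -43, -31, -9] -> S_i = Random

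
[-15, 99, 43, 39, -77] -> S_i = Random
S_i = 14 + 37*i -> [14, 51, 88, 125, 162]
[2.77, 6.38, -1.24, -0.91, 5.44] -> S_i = Random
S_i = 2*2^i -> [2, 4, 8, 16, 32]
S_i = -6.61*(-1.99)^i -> [-6.61, 13.15, -26.18, 52.09, -103.66]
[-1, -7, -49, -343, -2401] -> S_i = -1*7^i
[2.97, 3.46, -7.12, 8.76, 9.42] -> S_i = Random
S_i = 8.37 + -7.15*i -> [8.37, 1.22, -5.93, -13.08, -20.23]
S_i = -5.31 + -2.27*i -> [-5.31, -7.58, -9.85, -12.12, -14.39]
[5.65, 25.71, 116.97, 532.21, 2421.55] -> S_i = 5.65*4.55^i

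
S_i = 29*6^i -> [29, 174, 1044, 6264, 37584]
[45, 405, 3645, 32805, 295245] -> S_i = 45*9^i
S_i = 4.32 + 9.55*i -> [4.32, 13.87, 23.42, 32.97, 42.52]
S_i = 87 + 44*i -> [87, 131, 175, 219, 263]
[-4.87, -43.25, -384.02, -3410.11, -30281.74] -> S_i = -4.87*8.88^i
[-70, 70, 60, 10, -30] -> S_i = Random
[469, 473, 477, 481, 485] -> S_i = 469 + 4*i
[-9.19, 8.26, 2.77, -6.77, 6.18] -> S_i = Random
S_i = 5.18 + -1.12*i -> [5.18, 4.06, 2.94, 1.82, 0.7]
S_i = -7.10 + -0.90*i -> [-7.1, -8.0, -8.9, -9.8, -10.7]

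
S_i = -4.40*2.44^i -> [-4.4, -10.74, -26.2, -63.92, -155.96]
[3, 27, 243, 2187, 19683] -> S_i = 3*9^i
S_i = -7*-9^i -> [-7, 63, -567, 5103, -45927]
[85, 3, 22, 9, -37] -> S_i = Random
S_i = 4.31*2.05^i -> [4.31, 8.84, 18.11, 37.13, 76.12]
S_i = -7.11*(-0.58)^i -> [-7.11, 4.12, -2.39, 1.39, -0.8]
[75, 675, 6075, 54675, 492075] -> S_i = 75*9^i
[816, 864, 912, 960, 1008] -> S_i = 816 + 48*i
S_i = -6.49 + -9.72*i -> [-6.49, -16.21, -25.93, -35.65, -45.37]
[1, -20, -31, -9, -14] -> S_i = Random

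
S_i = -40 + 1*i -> [-40, -39, -38, -37, -36]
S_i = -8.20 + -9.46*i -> [-8.2, -17.66, -27.12, -36.58, -46.04]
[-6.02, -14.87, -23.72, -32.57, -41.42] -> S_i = -6.02 + -8.85*i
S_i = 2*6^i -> [2, 12, 72, 432, 2592]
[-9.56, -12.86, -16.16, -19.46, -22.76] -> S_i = -9.56 + -3.30*i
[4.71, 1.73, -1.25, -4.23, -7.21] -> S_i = 4.71 + -2.98*i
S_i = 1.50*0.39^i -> [1.5, 0.58, 0.23, 0.09, 0.03]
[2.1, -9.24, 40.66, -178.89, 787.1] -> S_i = 2.10*(-4.40)^i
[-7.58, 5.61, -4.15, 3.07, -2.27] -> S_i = -7.58*(-0.74)^i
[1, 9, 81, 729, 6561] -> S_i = 1*9^i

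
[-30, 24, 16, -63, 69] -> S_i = Random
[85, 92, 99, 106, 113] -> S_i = 85 + 7*i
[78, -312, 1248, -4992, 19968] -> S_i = 78*-4^i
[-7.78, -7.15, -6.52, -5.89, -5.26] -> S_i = -7.78 + 0.63*i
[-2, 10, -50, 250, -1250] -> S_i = -2*-5^i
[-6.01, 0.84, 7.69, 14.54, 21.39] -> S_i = -6.01 + 6.85*i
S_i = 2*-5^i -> [2, -10, 50, -250, 1250]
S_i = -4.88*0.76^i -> [-4.88, -3.71, -2.82, -2.14, -1.63]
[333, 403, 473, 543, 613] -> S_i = 333 + 70*i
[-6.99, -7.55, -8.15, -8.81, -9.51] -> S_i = -6.99*1.08^i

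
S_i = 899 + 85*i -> [899, 984, 1069, 1154, 1239]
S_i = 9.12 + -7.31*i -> [9.12, 1.81, -5.5, -12.81, -20.12]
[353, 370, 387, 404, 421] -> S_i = 353 + 17*i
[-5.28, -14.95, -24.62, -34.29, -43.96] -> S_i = -5.28 + -9.67*i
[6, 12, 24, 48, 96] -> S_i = 6*2^i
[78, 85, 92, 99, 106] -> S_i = 78 + 7*i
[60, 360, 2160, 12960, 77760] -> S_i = 60*6^i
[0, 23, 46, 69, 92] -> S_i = 0 + 23*i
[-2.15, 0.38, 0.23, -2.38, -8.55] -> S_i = Random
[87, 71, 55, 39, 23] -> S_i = 87 + -16*i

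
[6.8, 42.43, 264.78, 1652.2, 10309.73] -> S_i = 6.80*6.24^i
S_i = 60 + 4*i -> [60, 64, 68, 72, 76]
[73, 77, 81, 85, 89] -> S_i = 73 + 4*i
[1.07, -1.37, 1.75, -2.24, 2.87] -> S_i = 1.07*(-1.28)^i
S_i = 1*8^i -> [1, 8, 64, 512, 4096]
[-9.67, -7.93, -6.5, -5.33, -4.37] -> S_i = -9.67*0.82^i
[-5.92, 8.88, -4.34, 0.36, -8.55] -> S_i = Random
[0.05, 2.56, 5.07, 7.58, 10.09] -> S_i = 0.05 + 2.51*i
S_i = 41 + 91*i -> [41, 132, 223, 314, 405]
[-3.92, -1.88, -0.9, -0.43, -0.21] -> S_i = -3.92*0.48^i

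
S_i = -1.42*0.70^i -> [-1.42, -0.99, -0.7, -0.49, -0.34]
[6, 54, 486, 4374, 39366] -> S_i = 6*9^i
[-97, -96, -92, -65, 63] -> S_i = Random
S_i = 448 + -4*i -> [448, 444, 440, 436, 432]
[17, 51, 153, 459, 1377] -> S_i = 17*3^i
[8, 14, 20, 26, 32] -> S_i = 8 + 6*i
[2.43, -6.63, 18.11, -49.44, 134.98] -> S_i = 2.43*(-2.73)^i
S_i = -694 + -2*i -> [-694, -696, -698, -700, -702]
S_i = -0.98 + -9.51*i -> [-0.98, -10.49, -20.0, -29.51, -39.02]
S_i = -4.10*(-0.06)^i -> [-4.1, 0.25, -0.01, 0.0, -0.0]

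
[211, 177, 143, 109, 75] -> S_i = 211 + -34*i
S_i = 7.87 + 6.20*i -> [7.87, 14.07, 20.27, 26.47, 32.67]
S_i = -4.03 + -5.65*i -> [-4.03, -9.68, -15.33, -20.98, -26.63]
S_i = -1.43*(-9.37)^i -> [-1.43, 13.4, -125.55, 1176.4, -11022.86]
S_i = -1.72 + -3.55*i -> [-1.72, -5.27, -8.82, -12.37, -15.92]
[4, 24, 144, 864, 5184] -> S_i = 4*6^i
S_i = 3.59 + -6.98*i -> [3.59, -3.39, -10.37, -17.35, -24.33]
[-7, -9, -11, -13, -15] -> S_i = -7 + -2*i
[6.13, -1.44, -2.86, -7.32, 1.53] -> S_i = Random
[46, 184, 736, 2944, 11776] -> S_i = 46*4^i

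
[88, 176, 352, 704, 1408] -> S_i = 88*2^i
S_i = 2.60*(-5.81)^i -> [2.6, -15.11, 87.77, -509.92, 2962.63]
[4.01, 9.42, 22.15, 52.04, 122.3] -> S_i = 4.01*2.35^i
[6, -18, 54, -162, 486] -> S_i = 6*-3^i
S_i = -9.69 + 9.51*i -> [-9.69, -0.18, 9.33, 18.84, 28.35]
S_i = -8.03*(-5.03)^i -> [-8.03, 40.39, -203.17, 1021.93, -5140.29]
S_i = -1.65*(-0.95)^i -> [-1.65, 1.57, -1.49, 1.41, -1.34]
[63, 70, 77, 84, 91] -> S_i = 63 + 7*i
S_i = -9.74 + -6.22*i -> [-9.74, -15.96, -22.18, -28.4, -34.62]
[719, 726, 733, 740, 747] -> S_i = 719 + 7*i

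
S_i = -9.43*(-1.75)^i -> [-9.43, 16.5, -28.88, 50.54, -88.44]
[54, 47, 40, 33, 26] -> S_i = 54 + -7*i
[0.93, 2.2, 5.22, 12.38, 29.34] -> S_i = 0.93*2.37^i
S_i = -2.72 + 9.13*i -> [-2.72, 6.41, 15.54, 24.67, 33.8]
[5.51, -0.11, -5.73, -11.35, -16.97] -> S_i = 5.51 + -5.62*i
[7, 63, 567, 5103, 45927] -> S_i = 7*9^i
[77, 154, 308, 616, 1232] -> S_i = 77*2^i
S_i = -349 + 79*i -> [-349, -270, -191, -112, -33]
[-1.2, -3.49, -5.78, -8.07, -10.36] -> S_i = -1.20 + -2.29*i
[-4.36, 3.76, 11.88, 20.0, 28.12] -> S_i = -4.36 + 8.12*i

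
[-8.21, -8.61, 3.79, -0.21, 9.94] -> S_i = Random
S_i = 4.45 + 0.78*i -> [4.45, 5.23, 6.01, 6.79, 7.57]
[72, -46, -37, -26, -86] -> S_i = Random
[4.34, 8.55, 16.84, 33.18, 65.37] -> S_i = 4.34*1.97^i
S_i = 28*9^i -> [28, 252, 2268, 20412, 183708]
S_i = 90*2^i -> [90, 180, 360, 720, 1440]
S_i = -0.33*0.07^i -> [-0.33, -0.02, -0.0, -0.0, -0.0]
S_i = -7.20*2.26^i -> [-7.2, -16.27, -36.77, -83.11, -187.83]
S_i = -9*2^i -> [-9, -18, -36, -72, -144]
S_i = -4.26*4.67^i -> [-4.26, -19.89, -92.91, -433.87, -2026.18]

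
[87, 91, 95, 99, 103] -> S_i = 87 + 4*i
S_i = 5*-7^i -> [5, -35, 245, -1715, 12005]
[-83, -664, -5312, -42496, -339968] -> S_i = -83*8^i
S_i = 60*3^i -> [60, 180, 540, 1620, 4860]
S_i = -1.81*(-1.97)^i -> [-1.81, 3.57, -7.02, 13.84, -27.26]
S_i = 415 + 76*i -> [415, 491, 567, 643, 719]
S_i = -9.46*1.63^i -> [-9.46, -15.42, -25.13, -40.97, -66.78]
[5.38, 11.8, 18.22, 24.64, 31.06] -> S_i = 5.38 + 6.42*i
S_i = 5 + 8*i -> [5, 13, 21, 29, 37]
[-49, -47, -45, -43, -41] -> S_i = -49 + 2*i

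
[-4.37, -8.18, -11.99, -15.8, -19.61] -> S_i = -4.37 + -3.81*i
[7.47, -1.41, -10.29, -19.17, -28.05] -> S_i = 7.47 + -8.88*i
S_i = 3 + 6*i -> [3, 9, 15, 21, 27]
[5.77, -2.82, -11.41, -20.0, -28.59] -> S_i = 5.77 + -8.59*i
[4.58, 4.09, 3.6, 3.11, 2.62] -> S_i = 4.58 + -0.49*i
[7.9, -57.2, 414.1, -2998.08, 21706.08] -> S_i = 7.90*(-7.24)^i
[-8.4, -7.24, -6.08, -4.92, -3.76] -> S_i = -8.40 + 1.16*i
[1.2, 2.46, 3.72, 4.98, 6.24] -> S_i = 1.20 + 1.26*i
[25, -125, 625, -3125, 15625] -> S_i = 25*-5^i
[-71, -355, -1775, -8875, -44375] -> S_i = -71*5^i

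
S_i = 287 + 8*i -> [287, 295, 303, 311, 319]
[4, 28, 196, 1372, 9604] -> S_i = 4*7^i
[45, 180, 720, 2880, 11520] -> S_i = 45*4^i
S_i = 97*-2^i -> [97, -194, 388, -776, 1552]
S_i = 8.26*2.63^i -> [8.26, 21.72, 57.13, 150.26, 395.19]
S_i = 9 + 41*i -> [9, 50, 91, 132, 173]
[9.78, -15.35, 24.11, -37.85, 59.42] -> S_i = 9.78*(-1.57)^i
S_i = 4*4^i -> [4, 16, 64, 256, 1024]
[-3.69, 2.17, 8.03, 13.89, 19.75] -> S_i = -3.69 + 5.86*i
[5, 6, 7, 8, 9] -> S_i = 5 + 1*i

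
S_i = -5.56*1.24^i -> [-5.56, -6.89, -8.55, -10.6, -13.15]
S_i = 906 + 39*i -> [906, 945, 984, 1023, 1062]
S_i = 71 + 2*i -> [71, 73, 75, 77, 79]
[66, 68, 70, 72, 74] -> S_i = 66 + 2*i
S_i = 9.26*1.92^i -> [9.26, 17.78, 34.14, 65.54, 125.84]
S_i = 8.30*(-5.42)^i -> [8.3, -44.99, 243.82, -1321.53, 7162.67]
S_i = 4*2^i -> [4, 8, 16, 32, 64]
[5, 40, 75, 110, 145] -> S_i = 5 + 35*i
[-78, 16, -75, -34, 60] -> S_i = Random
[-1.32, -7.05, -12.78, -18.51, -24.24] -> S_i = -1.32 + -5.73*i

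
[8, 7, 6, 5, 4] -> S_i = 8 + -1*i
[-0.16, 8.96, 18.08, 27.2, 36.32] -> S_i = -0.16 + 9.12*i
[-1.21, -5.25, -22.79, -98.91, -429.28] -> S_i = -1.21*4.34^i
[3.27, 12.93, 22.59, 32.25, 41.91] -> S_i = 3.27 + 9.66*i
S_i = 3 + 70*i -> [3, 73, 143, 213, 283]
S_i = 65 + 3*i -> [65, 68, 71, 74, 77]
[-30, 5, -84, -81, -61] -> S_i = Random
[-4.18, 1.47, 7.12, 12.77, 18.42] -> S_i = -4.18 + 5.65*i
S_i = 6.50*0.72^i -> [6.5, 4.68, 3.37, 2.43, 1.75]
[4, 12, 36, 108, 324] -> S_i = 4*3^i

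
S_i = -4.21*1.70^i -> [-4.21, -7.16, -12.17, -20.68, -35.16]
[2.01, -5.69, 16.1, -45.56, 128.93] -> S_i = 2.01*(-2.83)^i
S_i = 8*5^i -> [8, 40, 200, 1000, 5000]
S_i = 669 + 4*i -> [669, 673, 677, 681, 685]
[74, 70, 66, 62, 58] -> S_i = 74 + -4*i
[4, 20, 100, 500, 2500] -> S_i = 4*5^i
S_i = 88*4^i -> [88, 352, 1408, 5632, 22528]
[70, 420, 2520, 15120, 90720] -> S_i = 70*6^i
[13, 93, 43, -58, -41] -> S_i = Random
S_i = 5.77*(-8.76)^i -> [5.77, -50.55, 442.78, -3878.72, 33977.56]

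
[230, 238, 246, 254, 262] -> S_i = 230 + 8*i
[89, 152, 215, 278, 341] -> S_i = 89 + 63*i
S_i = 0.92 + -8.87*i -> [0.92, -7.95, -16.82, -25.69, -34.56]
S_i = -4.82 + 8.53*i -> [-4.82, 3.71, 12.24, 20.77, 29.3]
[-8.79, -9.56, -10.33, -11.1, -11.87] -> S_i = -8.79 + -0.77*i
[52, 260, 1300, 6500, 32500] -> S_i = 52*5^i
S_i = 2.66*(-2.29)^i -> [2.66, -6.09, 13.95, -31.94, 73.15]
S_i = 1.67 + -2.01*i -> [1.67, -0.34, -2.35, -4.36, -6.37]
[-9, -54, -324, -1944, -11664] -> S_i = -9*6^i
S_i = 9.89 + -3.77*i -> [9.89, 6.12, 2.35, -1.42, -5.19]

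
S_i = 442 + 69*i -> [442, 511, 580, 649, 718]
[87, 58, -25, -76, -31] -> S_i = Random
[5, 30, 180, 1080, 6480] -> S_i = 5*6^i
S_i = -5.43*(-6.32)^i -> [-5.43, 34.32, -216.89, 1370.73, -8663.0]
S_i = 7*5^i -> [7, 35, 175, 875, 4375]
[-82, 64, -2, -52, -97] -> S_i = Random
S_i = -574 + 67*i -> [-574, -507, -440, -373, -306]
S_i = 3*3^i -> [3, 9, 27, 81, 243]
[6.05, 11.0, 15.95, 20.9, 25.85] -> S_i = 6.05 + 4.95*i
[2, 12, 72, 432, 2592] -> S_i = 2*6^i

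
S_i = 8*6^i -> [8, 48, 288, 1728, 10368]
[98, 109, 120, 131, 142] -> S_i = 98 + 11*i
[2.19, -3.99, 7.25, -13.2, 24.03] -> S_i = 2.19*(-1.82)^i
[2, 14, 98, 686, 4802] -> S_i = 2*7^i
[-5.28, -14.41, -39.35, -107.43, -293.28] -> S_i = -5.28*2.73^i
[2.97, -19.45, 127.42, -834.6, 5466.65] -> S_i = 2.97*(-6.55)^i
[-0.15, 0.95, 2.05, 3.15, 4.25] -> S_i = -0.15 + 1.10*i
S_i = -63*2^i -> [-63, -126, -252, -504, -1008]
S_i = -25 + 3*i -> [-25, -22, -19, -16, -13]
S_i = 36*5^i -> [36, 180, 900, 4500, 22500]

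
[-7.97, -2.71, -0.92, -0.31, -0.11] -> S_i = -7.97*0.34^i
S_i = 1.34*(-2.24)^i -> [1.34, -3.0, 6.72, -15.06, 33.74]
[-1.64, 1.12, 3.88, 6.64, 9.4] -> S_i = -1.64 + 2.76*i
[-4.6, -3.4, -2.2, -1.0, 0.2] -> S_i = -4.60 + 1.20*i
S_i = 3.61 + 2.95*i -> [3.61, 6.56, 9.51, 12.46, 15.41]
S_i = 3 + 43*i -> [3, 46, 89, 132, 175]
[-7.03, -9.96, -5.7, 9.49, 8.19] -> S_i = Random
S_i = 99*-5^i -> [99, -495, 2475, -12375, 61875]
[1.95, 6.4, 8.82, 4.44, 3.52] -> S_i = Random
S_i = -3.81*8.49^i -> [-3.81, -32.35, -274.63, -2331.57, -19795.01]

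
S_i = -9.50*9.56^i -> [-9.5, -90.82, -868.24, -8300.37, -79351.51]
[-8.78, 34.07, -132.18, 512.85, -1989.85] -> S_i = -8.78*(-3.88)^i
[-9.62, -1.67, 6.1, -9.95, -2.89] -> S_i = Random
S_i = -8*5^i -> [-8, -40, -200, -1000, -5000]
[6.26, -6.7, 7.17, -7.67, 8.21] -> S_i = 6.26*(-1.07)^i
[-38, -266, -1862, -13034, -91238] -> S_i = -38*7^i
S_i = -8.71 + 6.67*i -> [-8.71, -2.04, 4.63, 11.3, 17.97]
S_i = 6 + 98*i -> [6, 104, 202, 300, 398]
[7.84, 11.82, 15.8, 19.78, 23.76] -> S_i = 7.84 + 3.98*i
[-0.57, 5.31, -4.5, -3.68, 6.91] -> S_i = Random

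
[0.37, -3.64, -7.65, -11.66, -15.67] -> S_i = 0.37 + -4.01*i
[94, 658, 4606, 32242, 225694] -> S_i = 94*7^i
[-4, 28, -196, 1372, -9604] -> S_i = -4*-7^i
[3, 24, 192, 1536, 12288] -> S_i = 3*8^i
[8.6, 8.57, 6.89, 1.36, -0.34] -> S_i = Random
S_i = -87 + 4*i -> [-87, -83, -79, -75, -71]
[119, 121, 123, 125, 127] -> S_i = 119 + 2*i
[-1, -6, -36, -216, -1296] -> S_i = -1*6^i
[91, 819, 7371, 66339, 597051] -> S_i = 91*9^i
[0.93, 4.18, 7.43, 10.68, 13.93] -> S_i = 0.93 + 3.25*i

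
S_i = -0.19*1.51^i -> [-0.19, -0.29, -0.43, -0.65, -0.99]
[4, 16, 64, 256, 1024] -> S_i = 4*4^i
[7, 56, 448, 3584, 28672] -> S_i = 7*8^i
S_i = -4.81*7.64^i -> [-4.81, -36.75, -280.76, -2144.99, -16387.72]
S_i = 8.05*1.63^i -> [8.05, 13.12, 21.39, 34.86, 56.83]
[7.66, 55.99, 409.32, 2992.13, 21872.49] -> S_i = 7.66*7.31^i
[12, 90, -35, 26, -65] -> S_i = Random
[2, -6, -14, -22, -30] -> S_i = 2 + -8*i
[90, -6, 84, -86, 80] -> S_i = Random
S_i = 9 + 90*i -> [9, 99, 189, 279, 369]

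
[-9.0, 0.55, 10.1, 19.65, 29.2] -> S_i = -9.00 + 9.55*i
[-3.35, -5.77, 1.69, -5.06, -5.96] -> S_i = Random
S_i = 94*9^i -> [94, 846, 7614, 68526, 616734]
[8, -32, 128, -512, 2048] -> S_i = 8*-4^i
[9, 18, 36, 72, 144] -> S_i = 9*2^i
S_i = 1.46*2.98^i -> [1.46, 4.35, 12.97, 38.64, 115.14]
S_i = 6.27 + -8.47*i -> [6.27, -2.2, -10.67, -19.14, -27.61]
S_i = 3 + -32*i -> [3, -29, -61, -93, -125]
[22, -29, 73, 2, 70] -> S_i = Random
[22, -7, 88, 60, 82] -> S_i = Random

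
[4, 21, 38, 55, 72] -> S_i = 4 + 17*i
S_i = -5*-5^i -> [-5, 25, -125, 625, -3125]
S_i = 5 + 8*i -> [5, 13, 21, 29, 37]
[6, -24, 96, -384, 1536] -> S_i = 6*-4^i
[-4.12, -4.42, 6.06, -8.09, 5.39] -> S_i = Random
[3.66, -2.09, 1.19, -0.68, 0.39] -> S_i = 3.66*(-0.57)^i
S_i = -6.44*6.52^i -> [-6.44, -41.99, -273.77, -1784.96, -11637.94]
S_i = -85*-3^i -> [-85, 255, -765, 2295, -6885]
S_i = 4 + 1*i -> [4, 5, 6, 7, 8]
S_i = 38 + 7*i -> [38, 45, 52, 59, 66]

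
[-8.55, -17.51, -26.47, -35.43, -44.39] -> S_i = -8.55 + -8.96*i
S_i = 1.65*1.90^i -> [1.65, 3.14, 5.96, 11.32, 21.5]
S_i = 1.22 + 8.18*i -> [1.22, 9.4, 17.58, 25.76, 33.94]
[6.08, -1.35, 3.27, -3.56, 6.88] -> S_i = Random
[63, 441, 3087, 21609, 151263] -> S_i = 63*7^i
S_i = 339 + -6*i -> [339, 333, 327, 321, 315]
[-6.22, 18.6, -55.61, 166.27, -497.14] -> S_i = -6.22*(-2.99)^i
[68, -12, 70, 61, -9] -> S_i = Random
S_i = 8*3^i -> [8, 24, 72, 216, 648]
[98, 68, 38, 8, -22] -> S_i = 98 + -30*i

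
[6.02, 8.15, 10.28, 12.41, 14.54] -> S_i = 6.02 + 2.13*i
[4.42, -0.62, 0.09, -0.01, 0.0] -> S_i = 4.42*(-0.14)^i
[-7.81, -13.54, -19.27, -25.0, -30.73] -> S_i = -7.81 + -5.73*i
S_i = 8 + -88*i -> [8, -80, -168, -256, -344]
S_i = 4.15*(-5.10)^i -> [4.15, -21.16, 107.94, -550.5, 2807.56]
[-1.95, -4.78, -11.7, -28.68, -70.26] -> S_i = -1.95*2.45^i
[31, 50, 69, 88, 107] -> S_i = 31 + 19*i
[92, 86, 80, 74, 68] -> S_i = 92 + -6*i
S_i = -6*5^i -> [-6, -30, -150, -750, -3750]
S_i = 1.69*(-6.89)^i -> [1.69, -11.64, 80.23, -552.77, 3808.58]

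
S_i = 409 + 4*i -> [409, 413, 417, 421, 425]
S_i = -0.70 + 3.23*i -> [-0.7, 2.53, 5.76, 8.99, 12.22]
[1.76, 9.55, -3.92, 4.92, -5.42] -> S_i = Random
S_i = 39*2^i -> [39, 78, 156, 312, 624]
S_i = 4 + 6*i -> [4, 10, 16, 22, 28]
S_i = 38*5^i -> [38, 190, 950, 4750, 23750]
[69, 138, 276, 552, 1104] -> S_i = 69*2^i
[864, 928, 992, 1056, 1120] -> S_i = 864 + 64*i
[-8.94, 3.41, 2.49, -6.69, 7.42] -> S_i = Random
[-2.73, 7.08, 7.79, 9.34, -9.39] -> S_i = Random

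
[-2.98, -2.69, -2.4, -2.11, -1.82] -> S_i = -2.98 + 0.29*i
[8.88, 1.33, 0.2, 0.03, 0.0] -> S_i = 8.88*0.15^i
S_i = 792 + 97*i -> [792, 889, 986, 1083, 1180]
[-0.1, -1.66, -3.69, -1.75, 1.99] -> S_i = Random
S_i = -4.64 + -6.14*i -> [-4.64, -10.78, -16.92, -23.06, -29.2]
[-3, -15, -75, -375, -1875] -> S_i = -3*5^i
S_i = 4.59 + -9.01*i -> [4.59, -4.42, -13.43, -22.44, -31.45]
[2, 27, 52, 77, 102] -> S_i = 2 + 25*i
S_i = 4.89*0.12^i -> [4.89, 0.59, 0.07, 0.01, 0.0]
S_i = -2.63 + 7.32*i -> [-2.63, 4.69, 12.01, 19.33, 26.65]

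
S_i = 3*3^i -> [3, 9, 27, 81, 243]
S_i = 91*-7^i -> [91, -637, 4459, -31213, 218491]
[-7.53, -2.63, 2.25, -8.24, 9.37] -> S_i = Random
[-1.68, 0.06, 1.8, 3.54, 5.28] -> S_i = -1.68 + 1.74*i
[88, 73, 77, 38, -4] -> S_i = Random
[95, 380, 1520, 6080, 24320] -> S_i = 95*4^i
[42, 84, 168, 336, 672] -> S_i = 42*2^i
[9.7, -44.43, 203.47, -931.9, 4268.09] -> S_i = 9.70*(-4.58)^i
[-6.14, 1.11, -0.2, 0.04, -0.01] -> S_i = -6.14*(-0.18)^i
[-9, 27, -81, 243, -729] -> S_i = -9*-3^i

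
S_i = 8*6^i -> [8, 48, 288, 1728, 10368]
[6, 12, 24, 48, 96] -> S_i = 6*2^i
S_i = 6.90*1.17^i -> [6.9, 8.07, 9.45, 11.05, 12.93]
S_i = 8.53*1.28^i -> [8.53, 10.92, 13.98, 17.89, 22.9]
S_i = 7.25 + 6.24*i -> [7.25, 13.49, 19.73, 25.97, 32.21]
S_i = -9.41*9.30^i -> [-9.41, -87.51, -813.87, -7569.0, -70391.69]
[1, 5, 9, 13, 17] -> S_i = 1 + 4*i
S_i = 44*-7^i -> [44, -308, 2156, -15092, 105644]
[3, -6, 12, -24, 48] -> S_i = 3*-2^i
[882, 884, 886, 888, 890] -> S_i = 882 + 2*i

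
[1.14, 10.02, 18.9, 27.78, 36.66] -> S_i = 1.14 + 8.88*i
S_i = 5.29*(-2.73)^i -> [5.29, -14.44, 39.43, -107.63, 293.84]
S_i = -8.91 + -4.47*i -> [-8.91, -13.38, -17.85, -22.32, -26.79]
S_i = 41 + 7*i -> [41, 48, 55, 62, 69]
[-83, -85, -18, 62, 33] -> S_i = Random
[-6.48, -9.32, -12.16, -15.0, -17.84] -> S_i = -6.48 + -2.84*i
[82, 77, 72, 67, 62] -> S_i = 82 + -5*i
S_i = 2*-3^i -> [2, -6, 18, -54, 162]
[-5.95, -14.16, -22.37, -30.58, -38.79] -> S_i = -5.95 + -8.21*i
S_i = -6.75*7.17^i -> [-6.75, -48.4, -347.01, -2488.06, -17839.41]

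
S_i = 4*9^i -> [4, 36, 324, 2916, 26244]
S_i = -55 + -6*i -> [-55, -61, -67, -73, -79]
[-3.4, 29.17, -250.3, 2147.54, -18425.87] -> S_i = -3.40*(-8.58)^i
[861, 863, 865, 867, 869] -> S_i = 861 + 2*i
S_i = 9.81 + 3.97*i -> [9.81, 13.78, 17.75, 21.72, 25.69]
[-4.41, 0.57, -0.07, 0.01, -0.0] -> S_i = -4.41*(-0.13)^i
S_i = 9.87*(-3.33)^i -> [9.87, -32.87, 109.45, -364.46, 1213.65]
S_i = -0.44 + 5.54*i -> [-0.44, 5.1, 10.64, 16.18, 21.72]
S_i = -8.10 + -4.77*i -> [-8.1, -12.87, -17.64, -22.41, -27.18]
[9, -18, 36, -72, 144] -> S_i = 9*-2^i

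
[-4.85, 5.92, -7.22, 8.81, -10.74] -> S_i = -4.85*(-1.22)^i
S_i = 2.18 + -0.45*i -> [2.18, 1.73, 1.28, 0.83, 0.38]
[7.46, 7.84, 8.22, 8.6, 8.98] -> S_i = 7.46 + 0.38*i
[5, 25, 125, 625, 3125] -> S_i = 5*5^i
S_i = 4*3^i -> [4, 12, 36, 108, 324]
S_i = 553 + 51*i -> [553, 604, 655, 706, 757]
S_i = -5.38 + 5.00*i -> [-5.38, -0.38, 4.62, 9.62, 14.62]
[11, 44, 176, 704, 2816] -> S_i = 11*4^i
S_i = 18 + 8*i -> [18, 26, 34, 42, 50]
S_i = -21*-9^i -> [-21, 189, -1701, 15309, -137781]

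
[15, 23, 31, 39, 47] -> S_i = 15 + 8*i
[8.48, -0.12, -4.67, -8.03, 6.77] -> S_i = Random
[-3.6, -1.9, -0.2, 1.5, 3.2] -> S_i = -3.60 + 1.70*i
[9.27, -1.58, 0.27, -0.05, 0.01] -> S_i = 9.27*(-0.17)^i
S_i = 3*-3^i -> [3, -9, 27, -81, 243]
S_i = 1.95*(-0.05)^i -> [1.95, -0.1, 0.0, -0.0, 0.0]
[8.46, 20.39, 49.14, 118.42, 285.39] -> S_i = 8.46*2.41^i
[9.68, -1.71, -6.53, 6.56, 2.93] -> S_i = Random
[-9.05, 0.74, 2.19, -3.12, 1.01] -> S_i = Random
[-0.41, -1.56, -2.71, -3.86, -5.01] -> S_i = -0.41 + -1.15*i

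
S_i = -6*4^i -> [-6, -24, -96, -384, -1536]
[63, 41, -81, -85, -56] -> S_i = Random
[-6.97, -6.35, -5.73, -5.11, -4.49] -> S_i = -6.97 + 0.62*i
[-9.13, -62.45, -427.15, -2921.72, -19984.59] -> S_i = -9.13*6.84^i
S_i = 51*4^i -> [51, 204, 816, 3264, 13056]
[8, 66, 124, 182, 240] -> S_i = 8 + 58*i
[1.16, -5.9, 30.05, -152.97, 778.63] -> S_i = 1.16*(-5.09)^i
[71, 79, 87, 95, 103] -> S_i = 71 + 8*i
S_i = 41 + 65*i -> [41, 106, 171, 236, 301]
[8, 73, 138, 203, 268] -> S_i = 8 + 65*i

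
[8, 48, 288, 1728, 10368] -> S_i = 8*6^i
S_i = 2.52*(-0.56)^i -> [2.52, -1.41, 0.79, -0.44, 0.25]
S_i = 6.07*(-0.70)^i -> [6.07, -4.25, 2.97, -2.08, 1.46]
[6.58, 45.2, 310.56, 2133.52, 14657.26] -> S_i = 6.58*6.87^i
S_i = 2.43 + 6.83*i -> [2.43, 9.26, 16.09, 22.92, 29.75]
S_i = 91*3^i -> [91, 273, 819, 2457, 7371]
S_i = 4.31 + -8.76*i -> [4.31, -4.45, -13.21, -21.97, -30.73]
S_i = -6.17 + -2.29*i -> [-6.17, -8.46, -10.75, -13.04, -15.33]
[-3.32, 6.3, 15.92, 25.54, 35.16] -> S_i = -3.32 + 9.62*i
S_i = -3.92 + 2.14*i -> [-3.92, -1.78, 0.36, 2.5, 4.64]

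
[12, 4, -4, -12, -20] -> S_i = 12 + -8*i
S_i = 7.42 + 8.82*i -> [7.42, 16.24, 25.06, 33.88, 42.7]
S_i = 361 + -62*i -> [361, 299, 237, 175, 113]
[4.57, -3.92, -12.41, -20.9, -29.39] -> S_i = 4.57 + -8.49*i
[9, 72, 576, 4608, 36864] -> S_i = 9*8^i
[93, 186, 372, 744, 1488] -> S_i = 93*2^i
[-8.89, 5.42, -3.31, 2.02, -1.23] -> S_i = -8.89*(-0.61)^i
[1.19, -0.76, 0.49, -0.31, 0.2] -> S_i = 1.19*(-0.64)^i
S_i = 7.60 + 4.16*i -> [7.6, 11.76, 15.92, 20.08, 24.24]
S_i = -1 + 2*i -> [-1, 1, 3, 5, 7]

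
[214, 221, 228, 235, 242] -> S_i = 214 + 7*i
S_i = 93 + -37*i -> [93, 56, 19, -18, -55]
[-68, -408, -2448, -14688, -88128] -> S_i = -68*6^i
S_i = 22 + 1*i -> [22, 23, 24, 25, 26]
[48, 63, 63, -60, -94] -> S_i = Random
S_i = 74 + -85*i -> [74, -11, -96, -181, -266]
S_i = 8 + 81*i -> [8, 89, 170, 251, 332]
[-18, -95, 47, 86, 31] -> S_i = Random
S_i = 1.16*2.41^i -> [1.16, 2.8, 6.74, 16.24, 39.13]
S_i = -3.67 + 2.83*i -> [-3.67, -0.84, 1.99, 4.82, 7.65]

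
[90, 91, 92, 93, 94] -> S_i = 90 + 1*i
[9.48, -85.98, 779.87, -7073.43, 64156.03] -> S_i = 9.48*(-9.07)^i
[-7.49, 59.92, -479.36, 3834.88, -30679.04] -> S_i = -7.49*(-8.00)^i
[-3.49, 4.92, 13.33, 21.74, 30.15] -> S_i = -3.49 + 8.41*i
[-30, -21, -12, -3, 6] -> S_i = -30 + 9*i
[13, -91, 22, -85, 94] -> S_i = Random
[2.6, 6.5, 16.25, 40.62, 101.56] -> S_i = 2.60*2.50^i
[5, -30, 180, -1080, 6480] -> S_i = 5*-6^i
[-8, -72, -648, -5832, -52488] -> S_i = -8*9^i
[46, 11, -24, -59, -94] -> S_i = 46 + -35*i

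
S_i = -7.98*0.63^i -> [-7.98, -5.03, -3.17, -2.0, -1.26]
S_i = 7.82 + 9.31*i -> [7.82, 17.13, 26.44, 35.75, 45.06]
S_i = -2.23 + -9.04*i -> [-2.23, -11.27, -20.31, -29.35, -38.39]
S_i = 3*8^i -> [3, 24, 192, 1536, 12288]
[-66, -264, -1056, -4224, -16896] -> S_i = -66*4^i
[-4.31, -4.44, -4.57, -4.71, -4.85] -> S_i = -4.31*1.03^i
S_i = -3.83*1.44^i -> [-3.83, -5.52, -7.94, -11.44, -16.47]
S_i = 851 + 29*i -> [851, 880, 909, 938, 967]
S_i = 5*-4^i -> [5, -20, 80, -320, 1280]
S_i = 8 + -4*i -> [8, 4, 0, -4, -8]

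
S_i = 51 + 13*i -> [51, 64, 77, 90, 103]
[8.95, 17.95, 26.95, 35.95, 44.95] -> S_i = 8.95 + 9.00*i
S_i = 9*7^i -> [9, 63, 441, 3087, 21609]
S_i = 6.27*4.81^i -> [6.27, 30.16, 145.06, 697.75, 3356.2]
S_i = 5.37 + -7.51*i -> [5.37, -2.14, -9.65, -17.16, -24.67]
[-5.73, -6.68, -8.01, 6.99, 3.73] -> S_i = Random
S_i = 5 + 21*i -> [5, 26, 47, 68, 89]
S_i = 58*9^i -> [58, 522, 4698, 42282, 380538]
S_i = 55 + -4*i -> [55, 51, 47, 43, 39]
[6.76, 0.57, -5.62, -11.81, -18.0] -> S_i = 6.76 + -6.19*i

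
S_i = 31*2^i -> [31, 62, 124, 248, 496]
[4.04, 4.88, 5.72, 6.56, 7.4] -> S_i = 4.04 + 0.84*i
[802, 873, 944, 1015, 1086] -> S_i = 802 + 71*i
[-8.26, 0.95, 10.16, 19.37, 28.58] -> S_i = -8.26 + 9.21*i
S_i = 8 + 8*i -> [8, 16, 24, 32, 40]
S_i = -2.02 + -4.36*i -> [-2.02, -6.38, -10.74, -15.1, -19.46]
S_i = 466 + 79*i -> [466, 545, 624, 703, 782]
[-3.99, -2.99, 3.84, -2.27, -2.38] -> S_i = Random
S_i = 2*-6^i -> [2, -12, 72, -432, 2592]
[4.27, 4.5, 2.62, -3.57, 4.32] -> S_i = Random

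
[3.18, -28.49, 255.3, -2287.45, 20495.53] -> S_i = 3.18*(-8.96)^i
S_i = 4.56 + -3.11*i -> [4.56, 1.45, -1.66, -4.77, -7.88]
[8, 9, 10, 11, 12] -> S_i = 8 + 1*i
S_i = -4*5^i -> [-4, -20, -100, -500, -2500]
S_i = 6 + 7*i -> [6, 13, 20, 27, 34]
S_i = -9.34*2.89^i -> [-9.34, -26.99, -78.01, -225.44, -651.54]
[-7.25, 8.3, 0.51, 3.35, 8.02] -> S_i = Random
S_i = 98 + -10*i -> [98, 88, 78, 68, 58]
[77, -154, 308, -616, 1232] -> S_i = 77*-2^i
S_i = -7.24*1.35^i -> [-7.24, -9.77, -13.19, -17.81, -24.05]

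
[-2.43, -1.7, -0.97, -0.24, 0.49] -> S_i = -2.43 + 0.73*i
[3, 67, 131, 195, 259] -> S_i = 3 + 64*i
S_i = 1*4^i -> [1, 4, 16, 64, 256]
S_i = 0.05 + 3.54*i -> [0.05, 3.59, 7.13, 10.67, 14.21]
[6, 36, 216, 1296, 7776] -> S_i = 6*6^i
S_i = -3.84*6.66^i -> [-3.84, -25.57, -170.33, -1134.37, -7554.89]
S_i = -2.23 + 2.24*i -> [-2.23, 0.01, 2.25, 4.49, 6.73]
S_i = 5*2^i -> [5, 10, 20, 40, 80]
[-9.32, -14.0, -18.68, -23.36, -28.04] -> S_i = -9.32 + -4.68*i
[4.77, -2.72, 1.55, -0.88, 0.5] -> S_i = 4.77*(-0.57)^i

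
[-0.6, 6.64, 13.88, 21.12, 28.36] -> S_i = -0.60 + 7.24*i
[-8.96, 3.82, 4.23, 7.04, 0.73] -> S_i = Random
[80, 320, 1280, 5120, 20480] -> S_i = 80*4^i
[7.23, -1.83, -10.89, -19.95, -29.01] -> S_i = 7.23 + -9.06*i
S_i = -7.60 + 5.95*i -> [-7.6, -1.65, 4.3, 10.25, 16.2]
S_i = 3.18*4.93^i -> [3.18, 15.68, 77.29, 381.04, 1878.52]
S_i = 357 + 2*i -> [357, 359, 361, 363, 365]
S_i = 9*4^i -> [9, 36, 144, 576, 2304]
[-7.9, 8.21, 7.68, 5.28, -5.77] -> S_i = Random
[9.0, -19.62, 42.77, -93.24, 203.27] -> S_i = 9.00*(-2.18)^i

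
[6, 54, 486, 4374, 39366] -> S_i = 6*9^i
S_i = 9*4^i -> [9, 36, 144, 576, 2304]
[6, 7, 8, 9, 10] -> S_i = 6 + 1*i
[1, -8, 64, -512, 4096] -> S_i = 1*-8^i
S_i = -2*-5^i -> [-2, 10, -50, 250, -1250]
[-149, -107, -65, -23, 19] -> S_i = -149 + 42*i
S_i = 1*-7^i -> [1, -7, 49, -343, 2401]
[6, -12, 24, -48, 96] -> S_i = 6*-2^i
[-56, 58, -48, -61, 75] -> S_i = Random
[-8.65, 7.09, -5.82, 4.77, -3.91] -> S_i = -8.65*(-0.82)^i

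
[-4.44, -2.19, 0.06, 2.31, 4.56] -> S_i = -4.44 + 2.25*i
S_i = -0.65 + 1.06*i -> [-0.65, 0.41, 1.47, 2.53, 3.59]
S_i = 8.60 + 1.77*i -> [8.6, 10.37, 12.14, 13.91, 15.68]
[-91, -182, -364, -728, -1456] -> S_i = -91*2^i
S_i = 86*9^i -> [86, 774, 6966, 62694, 564246]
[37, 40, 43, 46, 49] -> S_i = 37 + 3*i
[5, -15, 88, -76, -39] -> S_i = Random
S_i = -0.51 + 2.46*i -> [-0.51, 1.95, 4.41, 6.87, 9.33]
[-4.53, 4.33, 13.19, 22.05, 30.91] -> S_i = -4.53 + 8.86*i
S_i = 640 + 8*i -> [640, 648, 656, 664, 672]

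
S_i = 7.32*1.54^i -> [7.32, 11.27, 17.36, 26.73, 41.17]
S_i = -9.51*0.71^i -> [-9.51, -6.75, -4.79, -3.4, -2.42]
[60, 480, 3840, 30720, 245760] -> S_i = 60*8^i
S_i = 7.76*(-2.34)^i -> [7.76, -18.16, 42.49, -99.43, 232.66]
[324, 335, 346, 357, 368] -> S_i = 324 + 11*i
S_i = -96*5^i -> [-96, -480, -2400, -12000, -60000]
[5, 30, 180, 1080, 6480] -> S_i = 5*6^i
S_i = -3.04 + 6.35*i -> [-3.04, 3.31, 9.66, 16.01, 22.36]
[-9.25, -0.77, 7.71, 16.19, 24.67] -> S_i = -9.25 + 8.48*i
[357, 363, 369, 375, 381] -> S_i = 357 + 6*i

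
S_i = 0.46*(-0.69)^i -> [0.46, -0.32, 0.22, -0.15, 0.1]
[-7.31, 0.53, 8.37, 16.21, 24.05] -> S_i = -7.31 + 7.84*i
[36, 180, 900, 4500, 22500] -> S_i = 36*5^i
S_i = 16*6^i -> [16, 96, 576, 3456, 20736]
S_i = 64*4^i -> [64, 256, 1024, 4096, 16384]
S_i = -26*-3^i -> [-26, 78, -234, 702, -2106]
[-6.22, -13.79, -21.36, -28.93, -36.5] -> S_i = -6.22 + -7.57*i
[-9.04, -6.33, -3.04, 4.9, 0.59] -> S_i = Random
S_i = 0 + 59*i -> [0, 59, 118, 177, 236]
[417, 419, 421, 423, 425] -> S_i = 417 + 2*i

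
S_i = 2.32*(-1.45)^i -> [2.32, -3.36, 4.88, -7.07, 10.26]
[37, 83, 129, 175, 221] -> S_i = 37 + 46*i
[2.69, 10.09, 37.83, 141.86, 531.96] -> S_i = 2.69*3.75^i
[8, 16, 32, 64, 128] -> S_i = 8*2^i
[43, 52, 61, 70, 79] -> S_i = 43 + 9*i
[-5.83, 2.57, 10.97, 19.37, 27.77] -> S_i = -5.83 + 8.40*i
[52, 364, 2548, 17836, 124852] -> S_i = 52*7^i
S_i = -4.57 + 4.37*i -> [-4.57, -0.2, 4.17, 8.54, 12.91]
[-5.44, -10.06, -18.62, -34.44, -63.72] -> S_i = -5.44*1.85^i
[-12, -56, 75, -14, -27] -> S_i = Random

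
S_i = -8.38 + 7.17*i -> [-8.38, -1.21, 5.96, 13.13, 20.3]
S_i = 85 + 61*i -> [85, 146, 207, 268, 329]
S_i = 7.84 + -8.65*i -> [7.84, -0.81, -9.46, -18.11, -26.76]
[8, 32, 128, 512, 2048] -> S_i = 8*4^i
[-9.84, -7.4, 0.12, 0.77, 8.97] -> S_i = Random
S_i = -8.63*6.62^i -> [-8.63, -57.13, -378.2, -2503.71, -16574.59]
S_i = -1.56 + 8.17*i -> [-1.56, 6.61, 14.78, 22.95, 31.12]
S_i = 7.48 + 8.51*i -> [7.48, 15.99, 24.5, 33.01, 41.52]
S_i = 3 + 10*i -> [3, 13, 23, 33, 43]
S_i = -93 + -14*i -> [-93, -107, -121, -135, -149]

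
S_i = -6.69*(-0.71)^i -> [-6.69, 4.75, -3.37, 2.39, -1.7]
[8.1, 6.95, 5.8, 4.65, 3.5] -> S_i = 8.10 + -1.15*i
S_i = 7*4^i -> [7, 28, 112, 448, 1792]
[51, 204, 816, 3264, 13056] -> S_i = 51*4^i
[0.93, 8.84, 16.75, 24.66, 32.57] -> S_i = 0.93 + 7.91*i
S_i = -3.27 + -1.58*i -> [-3.27, -4.85, -6.43, -8.01, -9.59]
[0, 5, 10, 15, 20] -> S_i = 0 + 5*i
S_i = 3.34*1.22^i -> [3.34, 4.07, 4.97, 6.06, 7.4]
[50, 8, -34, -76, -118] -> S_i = 50 + -42*i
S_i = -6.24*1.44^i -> [-6.24, -8.99, -12.94, -18.63, -26.83]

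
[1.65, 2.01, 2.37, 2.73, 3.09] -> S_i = 1.65 + 0.36*i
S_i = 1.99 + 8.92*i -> [1.99, 10.91, 19.83, 28.75, 37.67]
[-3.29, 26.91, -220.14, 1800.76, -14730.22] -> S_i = -3.29*(-8.18)^i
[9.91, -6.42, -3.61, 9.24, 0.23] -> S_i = Random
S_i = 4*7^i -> [4, 28, 196, 1372, 9604]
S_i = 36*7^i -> [36, 252, 1764, 12348, 86436]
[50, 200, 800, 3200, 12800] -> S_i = 50*4^i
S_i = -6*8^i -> [-6, -48, -384, -3072, -24576]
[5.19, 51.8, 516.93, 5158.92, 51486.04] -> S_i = 5.19*9.98^i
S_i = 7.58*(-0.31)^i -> [7.58, -2.35, 0.73, -0.23, 0.07]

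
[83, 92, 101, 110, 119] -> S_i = 83 + 9*i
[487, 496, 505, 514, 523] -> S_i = 487 + 9*i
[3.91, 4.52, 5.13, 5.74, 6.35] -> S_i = 3.91 + 0.61*i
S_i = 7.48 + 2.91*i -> [7.48, 10.39, 13.3, 16.21, 19.12]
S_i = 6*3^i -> [6, 18, 54, 162, 486]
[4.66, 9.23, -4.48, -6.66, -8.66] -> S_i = Random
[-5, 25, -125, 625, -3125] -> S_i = -5*-5^i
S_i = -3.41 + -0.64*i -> [-3.41, -4.05, -4.69, -5.33, -5.97]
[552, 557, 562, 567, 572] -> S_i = 552 + 5*i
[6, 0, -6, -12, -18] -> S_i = 6 + -6*i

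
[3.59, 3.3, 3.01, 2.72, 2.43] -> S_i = 3.59 + -0.29*i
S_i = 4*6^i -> [4, 24, 144, 864, 5184]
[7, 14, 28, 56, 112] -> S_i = 7*2^i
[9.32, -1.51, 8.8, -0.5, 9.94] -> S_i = Random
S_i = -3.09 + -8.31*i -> [-3.09, -11.4, -19.71, -28.02, -36.33]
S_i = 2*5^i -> [2, 10, 50, 250, 1250]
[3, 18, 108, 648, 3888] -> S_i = 3*6^i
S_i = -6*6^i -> [-6, -36, -216, -1296, -7776]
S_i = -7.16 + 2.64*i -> [-7.16, -4.52, -1.88, 0.76, 3.4]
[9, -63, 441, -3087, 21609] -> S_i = 9*-7^i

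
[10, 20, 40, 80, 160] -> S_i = 10*2^i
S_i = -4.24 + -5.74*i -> [-4.24, -9.98, -15.72, -21.46, -27.2]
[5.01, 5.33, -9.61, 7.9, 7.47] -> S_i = Random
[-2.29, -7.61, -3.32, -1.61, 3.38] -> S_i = Random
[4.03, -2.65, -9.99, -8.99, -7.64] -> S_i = Random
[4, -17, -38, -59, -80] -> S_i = 4 + -21*i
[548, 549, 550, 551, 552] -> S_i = 548 + 1*i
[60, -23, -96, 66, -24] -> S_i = Random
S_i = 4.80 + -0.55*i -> [4.8, 4.25, 3.7, 3.15, 2.6]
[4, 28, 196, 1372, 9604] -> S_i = 4*7^i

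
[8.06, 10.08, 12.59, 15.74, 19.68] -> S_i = 8.06*1.25^i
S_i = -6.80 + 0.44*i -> [-6.8, -6.36, -5.92, -5.48, -5.04]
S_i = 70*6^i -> [70, 420, 2520, 15120, 90720]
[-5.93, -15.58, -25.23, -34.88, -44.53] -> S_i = -5.93 + -9.65*i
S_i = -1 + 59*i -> [-1, 58, 117, 176, 235]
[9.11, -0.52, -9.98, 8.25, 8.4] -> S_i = Random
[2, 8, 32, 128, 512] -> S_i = 2*4^i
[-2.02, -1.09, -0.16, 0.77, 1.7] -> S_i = -2.02 + 0.93*i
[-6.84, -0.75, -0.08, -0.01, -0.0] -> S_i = -6.84*0.11^i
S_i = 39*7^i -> [39, 273, 1911, 13377, 93639]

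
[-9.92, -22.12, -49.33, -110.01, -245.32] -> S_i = -9.92*2.23^i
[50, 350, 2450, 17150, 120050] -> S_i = 50*7^i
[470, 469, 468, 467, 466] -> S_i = 470 + -1*i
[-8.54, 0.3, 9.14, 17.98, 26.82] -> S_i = -8.54 + 8.84*i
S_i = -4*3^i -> [-4, -12, -36, -108, -324]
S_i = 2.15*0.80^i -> [2.15, 1.72, 1.38, 1.1, 0.88]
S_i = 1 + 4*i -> [1, 5, 9, 13, 17]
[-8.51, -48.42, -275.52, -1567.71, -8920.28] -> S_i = -8.51*5.69^i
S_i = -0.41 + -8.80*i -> [-0.41, -9.21, -18.01, -26.81, -35.61]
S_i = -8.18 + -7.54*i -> [-8.18, -15.72, -23.26, -30.8, -38.34]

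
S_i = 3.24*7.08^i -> [3.24, 22.94, 162.41, 1149.86, 8141.01]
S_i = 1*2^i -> [1, 2, 4, 8, 16]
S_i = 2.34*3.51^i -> [2.34, 8.21, 28.83, 101.19, 355.18]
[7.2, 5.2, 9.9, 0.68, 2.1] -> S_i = Random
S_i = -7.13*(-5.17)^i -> [-7.13, 36.86, -190.58, 985.28, -5093.92]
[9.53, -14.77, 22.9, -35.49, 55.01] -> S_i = 9.53*(-1.55)^i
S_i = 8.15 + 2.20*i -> [8.15, 10.35, 12.55, 14.75, 16.95]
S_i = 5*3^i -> [5, 15, 45, 135, 405]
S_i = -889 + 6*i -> [-889, -883, -877, -871, -865]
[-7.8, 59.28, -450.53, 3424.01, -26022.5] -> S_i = -7.80*(-7.60)^i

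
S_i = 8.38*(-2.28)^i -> [8.38, -19.11, 43.56, -99.32, 226.46]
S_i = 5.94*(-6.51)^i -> [5.94, -38.67, 251.74, -1638.81, 10668.67]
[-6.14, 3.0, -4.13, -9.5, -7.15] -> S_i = Random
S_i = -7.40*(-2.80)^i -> [-7.4, 20.72, -58.02, 162.44, -454.85]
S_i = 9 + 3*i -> [9, 12, 15, 18, 21]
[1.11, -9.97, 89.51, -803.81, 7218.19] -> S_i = 1.11*(-8.98)^i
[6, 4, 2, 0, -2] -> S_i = 6 + -2*i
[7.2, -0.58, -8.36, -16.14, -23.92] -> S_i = 7.20 + -7.78*i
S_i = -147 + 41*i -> [-147, -106, -65, -24, 17]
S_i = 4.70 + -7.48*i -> [4.7, -2.78, -10.26, -17.74, -25.22]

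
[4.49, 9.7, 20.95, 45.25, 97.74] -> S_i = 4.49*2.16^i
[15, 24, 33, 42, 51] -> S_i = 15 + 9*i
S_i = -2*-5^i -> [-2, 10, -50, 250, -1250]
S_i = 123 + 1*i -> [123, 124, 125, 126, 127]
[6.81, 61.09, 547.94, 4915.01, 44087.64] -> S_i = 6.81*8.97^i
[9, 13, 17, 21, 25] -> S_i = 9 + 4*i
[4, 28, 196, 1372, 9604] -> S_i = 4*7^i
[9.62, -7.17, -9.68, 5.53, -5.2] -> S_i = Random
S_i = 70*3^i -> [70, 210, 630, 1890, 5670]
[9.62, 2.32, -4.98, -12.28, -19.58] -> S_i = 9.62 + -7.30*i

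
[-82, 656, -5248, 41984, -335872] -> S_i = -82*-8^i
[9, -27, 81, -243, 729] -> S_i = 9*-3^i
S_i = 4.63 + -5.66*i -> [4.63, -1.03, -6.69, -12.35, -18.01]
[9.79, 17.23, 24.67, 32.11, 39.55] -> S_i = 9.79 + 7.44*i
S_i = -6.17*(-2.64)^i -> [-6.17, 16.29, -43.0, 113.53, -299.71]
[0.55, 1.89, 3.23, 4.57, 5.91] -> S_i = 0.55 + 1.34*i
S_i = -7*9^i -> [-7, -63, -567, -5103, -45927]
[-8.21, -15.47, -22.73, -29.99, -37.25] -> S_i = -8.21 + -7.26*i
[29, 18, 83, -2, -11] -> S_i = Random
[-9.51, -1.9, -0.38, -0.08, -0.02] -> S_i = -9.51*0.20^i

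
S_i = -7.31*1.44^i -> [-7.31, -10.53, -15.16, -21.83, -31.43]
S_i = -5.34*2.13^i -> [-5.34, -11.37, -24.23, -51.6, -109.92]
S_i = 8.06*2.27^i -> [8.06, 18.3, 41.53, 94.28, 214.01]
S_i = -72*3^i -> [-72, -216, -648, -1944, -5832]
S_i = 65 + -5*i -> [65, 60, 55, 50, 45]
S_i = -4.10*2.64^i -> [-4.1, -10.82, -28.58, -75.44, -199.16]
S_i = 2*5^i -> [2, 10, 50, 250, 1250]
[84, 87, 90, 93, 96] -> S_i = 84 + 3*i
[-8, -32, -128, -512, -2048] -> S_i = -8*4^i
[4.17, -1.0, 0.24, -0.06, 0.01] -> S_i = 4.17*(-0.24)^i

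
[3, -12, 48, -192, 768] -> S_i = 3*-4^i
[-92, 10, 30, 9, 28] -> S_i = Random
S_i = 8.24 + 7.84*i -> [8.24, 16.08, 23.92, 31.76, 39.6]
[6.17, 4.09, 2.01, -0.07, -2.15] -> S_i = 6.17 + -2.08*i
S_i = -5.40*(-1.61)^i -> [-5.4, 8.69, -14.0, 22.54, -36.28]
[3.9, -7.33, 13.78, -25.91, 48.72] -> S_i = 3.90*(-1.88)^i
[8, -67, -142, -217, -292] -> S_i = 8 + -75*i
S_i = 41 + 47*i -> [41, 88, 135, 182, 229]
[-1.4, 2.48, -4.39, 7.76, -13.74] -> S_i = -1.40*(-1.77)^i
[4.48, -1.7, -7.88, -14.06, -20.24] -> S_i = 4.48 + -6.18*i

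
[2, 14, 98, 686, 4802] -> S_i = 2*7^i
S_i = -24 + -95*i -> [-24, -119, -214, -309, -404]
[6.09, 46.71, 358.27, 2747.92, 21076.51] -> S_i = 6.09*7.67^i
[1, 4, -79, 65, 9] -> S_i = Random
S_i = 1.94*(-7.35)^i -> [1.94, -14.26, 104.8, -770.31, 5661.76]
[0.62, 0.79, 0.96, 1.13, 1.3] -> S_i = 0.62 + 0.17*i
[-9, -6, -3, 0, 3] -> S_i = -9 + 3*i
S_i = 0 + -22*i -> [0, -22, -44, -66, -88]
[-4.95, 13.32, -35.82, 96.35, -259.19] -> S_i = -4.95*(-2.69)^i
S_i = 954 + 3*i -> [954, 957, 960, 963, 966]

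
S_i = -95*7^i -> [-95, -665, -4655, -32585, -228095]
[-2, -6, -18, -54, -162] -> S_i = -2*3^i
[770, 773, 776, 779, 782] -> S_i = 770 + 3*i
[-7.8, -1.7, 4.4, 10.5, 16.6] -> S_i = -7.80 + 6.10*i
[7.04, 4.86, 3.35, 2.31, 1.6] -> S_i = 7.04*0.69^i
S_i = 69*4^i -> [69, 276, 1104, 4416, 17664]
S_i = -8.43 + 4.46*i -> [-8.43, -3.97, 0.49, 4.95, 9.41]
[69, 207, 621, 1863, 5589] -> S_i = 69*3^i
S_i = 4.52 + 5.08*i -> [4.52, 9.6, 14.68, 19.76, 24.84]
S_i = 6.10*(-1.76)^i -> [6.1, -10.74, 18.9, -33.26, 58.53]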